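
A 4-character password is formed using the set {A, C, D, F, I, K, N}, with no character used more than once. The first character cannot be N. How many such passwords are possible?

The first character has 7−1 = 6 choices (anything except N).
The remaining 3 characters are filled from the other 6 symbols without repetition: 6 × 5 × 4 = 120.
Total: 6 × 120 = 720.

720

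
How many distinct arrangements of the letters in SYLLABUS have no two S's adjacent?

There are 8!/(2!·2!) = 10080 arrangements of SYLLABUS in total.
If the two S's are adjacent, glue them into one block, leaving 7 items to arrange: (7)!/(2!) = 2520 ways.
Subtracting, 10080 − 2520 = 7560 arrangements keep the S's apart.

7560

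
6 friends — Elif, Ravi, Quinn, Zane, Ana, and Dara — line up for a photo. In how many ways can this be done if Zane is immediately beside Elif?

240

Treat {Zane, Elif} as a single unit. There are 5 units to order, and the pair itself can be ordered 2 ways.
That gives 2 × 5! = 2 × 120 = 240.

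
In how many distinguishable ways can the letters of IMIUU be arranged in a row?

30

The 5 letters of IMIUU have repeats: I appearing twice and U appearing twice.
Dividing 5! = 120 by 2!·2! = 4 for the repeated letters gives 30.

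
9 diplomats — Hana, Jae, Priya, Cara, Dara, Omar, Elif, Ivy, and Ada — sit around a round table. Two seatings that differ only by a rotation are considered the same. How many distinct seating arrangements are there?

40320

Fix one person's seat to break rotational symmetry; the remaining 8 people can be arranged in (8)! = 40320 ways.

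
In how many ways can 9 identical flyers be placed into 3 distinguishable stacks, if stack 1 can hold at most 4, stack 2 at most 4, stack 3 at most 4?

10

Ignoring the caps, the number of non-negative solutions to x_1+…+x_3 = 9 is C(11,2) = 55.
Subtract solutions that violate a single cap (substitute x_i' = x_i − (cap_i+1)): x_1 ≥ 5 gives C(6,2) = 15; x_2 ≥ 5 gives C(6,2) = 15; x_3 ≥ 5 gives C(6,2) = 15. Together 45.
No two caps can be exceeded simultaneously, so the pair terms are all 0.
By inclusion–exclusion the count is 55 − 45 + 0 = 10.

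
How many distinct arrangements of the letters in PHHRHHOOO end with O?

With the last slot taken by O, it remains to arrange the other 8 letters (PHHRHHOO).
Those 8 letters have H appearing 4 times and O appearing twice, giving (8)!/(4!·2!) = 840.

840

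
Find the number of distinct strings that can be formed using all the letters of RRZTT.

RRZTT has 5 letters with R appearing twice and T appearing twice.
So there are 5! / (2!·2!) = 30 distinguishable arrangements.

30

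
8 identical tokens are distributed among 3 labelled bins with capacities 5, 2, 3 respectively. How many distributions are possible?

Ignoring the caps, the number of non-negative solutions to x_1+…+x_3 = 8 is C(10,2) = 45.
Subtract solutions that violate a single cap (substitute x_i' = x_i − (cap_i+1)): x_1 ≥ 6 gives C(4,2) = 6; x_2 ≥ 3 gives C(7,2) = 21; x_3 ≥ 4 gives C(6,2) = 15. Together 42.
Add back pairs where two caps are both exceeded: 0 + 0 + 3 = 3.
By inclusion–exclusion the count is 45 − 42 + 3 = 6.

6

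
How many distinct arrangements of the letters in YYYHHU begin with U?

10

Fix U in the first position and arrange the remaining 5 letters.
Those 5 letters have H appearing twice and Y appearing 3 times, giving (5)!/(3!·2!) = 10.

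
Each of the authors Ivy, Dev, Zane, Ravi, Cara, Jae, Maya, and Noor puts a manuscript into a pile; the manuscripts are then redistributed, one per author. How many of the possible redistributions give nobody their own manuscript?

14833

Let Aᵢ be the assignments in which author i gets their own manuscript. We want the size of the complement of A₁∪…∪A_8.
By inclusion–exclusion this is Σ_{j=0}^{8} (−1)^j C(8,j)·(8−j)!.
Computing: 40320 − 40320 + 20160 − 6720 + 1680 − 336 + 56 − 8 + 1 = 14833.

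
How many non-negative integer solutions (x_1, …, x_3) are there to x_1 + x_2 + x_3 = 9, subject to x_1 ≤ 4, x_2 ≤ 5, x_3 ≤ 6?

Without the upper bounds there are C(11,2) = 55 ways to split 9 among 3 variables.
Subtract solutions that violate a single cap (substitute x_i' = x_i − (cap_i+1)): x_1 ≥ 5 gives C(6,2) = 15; x_2 ≥ 6 gives C(5,2) = 10; x_3 ≥ 7 gives C(4,2) = 6. Together 31.
No two caps can be exceeded simultaneously, so the pair terms are all 0.
By inclusion–exclusion the count is 55 − 31 + 0 = 24.

24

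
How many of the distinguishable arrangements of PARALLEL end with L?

With the last slot taken by L, it remains to arrange the other 7 letters (PARALEL).
Those 7 letters have A appearing twice and L appearing twice, giving (7)!/(2!·2!) = 1260.

1260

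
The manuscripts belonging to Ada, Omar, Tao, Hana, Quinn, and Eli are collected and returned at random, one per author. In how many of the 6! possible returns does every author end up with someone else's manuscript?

265

This is the derangement count D_6: permutations of 6 items with no fixed point.
By inclusion–exclusion this is Σ_{j=0}^{6} (−1)^j C(6,j)·(6−j)!.
Computing: 720 − 720 + 360 − 120 + 30 − 6 + 1 = 265.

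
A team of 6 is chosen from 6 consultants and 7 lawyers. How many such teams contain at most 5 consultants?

1715

Split by how many consultants are chosen (0 through 5).
Sum: C(6,0)·C(7,6) + C(6,1)·C(7,5) + C(6,2)·C(7,4) + C(6,3)·C(7,3) + C(6,4)·C(7,2) + C(6,5)·C(7,1) = 7 + 126 + 525 + 700 + 315 + 42 = 1715.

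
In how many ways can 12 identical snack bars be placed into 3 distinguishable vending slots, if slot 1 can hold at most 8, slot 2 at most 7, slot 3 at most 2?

By stars and bars, unrestricted non-negative solutions to x_1+…+x_3 = 12 number C(12+2,2) = 91.
Subtract solutions that violate a single cap (substitute x_i' = x_i − (cap_i+1)): x_1 ≥ 9 gives C(5,2) = 10; x_2 ≥ 8 gives C(6,2) = 15; x_3 ≥ 3 gives C(11,2) = 55. Together 80.
Add back pairs where two caps are both exceeded: 0 + 1 + 3 = 4.
By inclusion–exclusion the count is 91 − 80 + 4 = 15.

15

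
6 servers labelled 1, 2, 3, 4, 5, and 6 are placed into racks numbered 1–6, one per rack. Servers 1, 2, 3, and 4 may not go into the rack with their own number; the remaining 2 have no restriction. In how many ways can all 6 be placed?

Let Aᵢ (for 1 ≤ i ≤ 4) be the placements that put server i in its forbidden rack. Any j of these fix j positions, leaving (6−j)! ways to fill the rest, and there are C(4,j) ways to pick which j.
By inclusion–exclusion, the number of valid placements is Σ_{j=0}^{4} (−1)^j C(4,j)·(6−j)!.
Computing: 720 − 480 + 144 − 24 + 2 = 362.

362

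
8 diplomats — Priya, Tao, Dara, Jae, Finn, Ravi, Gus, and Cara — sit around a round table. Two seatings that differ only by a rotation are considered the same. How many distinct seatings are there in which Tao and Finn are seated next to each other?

1440

Glue Tao and Finn into a block (2 internal orders). Seating 7 units around a circle gives (6)! arrangements.
So 2 × (6)! = 2 × 720 = 1440.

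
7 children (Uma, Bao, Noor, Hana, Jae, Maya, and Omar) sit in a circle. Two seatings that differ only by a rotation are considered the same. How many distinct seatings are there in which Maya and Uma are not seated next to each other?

480

All circular seatings of 7 people number (6)! = 720.
Seatings with Maya beside Uma: treat them as a block with 2 internal orders, giving 2 × (5)! = 240.
Subtracting, 720 − 240 = 480.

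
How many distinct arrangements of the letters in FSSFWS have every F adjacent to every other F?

Treat the 2 copies of F as a single block. The multiset to arrange is then {FF, S, S, S, W}, 5 items in all.
That gives (5)!/(3!) = 20 arrangements.

20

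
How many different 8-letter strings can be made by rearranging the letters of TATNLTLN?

The 8 letters of TATNLTLN have repeats: L appearing twice, N appearing twice, and T appearing 3 times.
The number of distinct arrangements is 8!/(3!·2!·2!) = 40320/24 = 1680.

1680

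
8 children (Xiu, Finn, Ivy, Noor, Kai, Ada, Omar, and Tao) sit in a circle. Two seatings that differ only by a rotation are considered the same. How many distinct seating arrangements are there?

5040

Seat Xiu anywhere (absorbing the rotational symmetry), then permute the other 7: (7)! = 5040.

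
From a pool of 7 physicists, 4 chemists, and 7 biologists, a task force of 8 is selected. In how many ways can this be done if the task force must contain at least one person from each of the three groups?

With no constraint there are C(18,8) = 43758 possible selections.
Subtract selections that omit an entire group: no physicists → C(11,8) = 165; no chemists → C(14,8) = 3003; no biologists → C(11,8) = 165.
Add back selections omitting two groups (i.e. drawn from a single group): C(7,8) + C(4,8) + C(7,8) = 0.
By inclusion–exclusion: 43758 − 3333 + 0 = 40425.

40425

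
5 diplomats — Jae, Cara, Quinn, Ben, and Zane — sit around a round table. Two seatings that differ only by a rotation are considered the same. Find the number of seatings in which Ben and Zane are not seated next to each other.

12

All circular seatings of 5 people number (4)! = 24.
Seatings with Ben beside Zane: treat them as a block with 2 internal orders, giving 2 × (3)! = 12.
Subtracting, 24 − 12 = 12.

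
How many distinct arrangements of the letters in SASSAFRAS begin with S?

1120

Fix S in the first position and arrange the remaining 8 letters.
Those 8 letters have A appearing 3 times and S appearing 3 times, giving (8)!/(3!·3!) = 1120.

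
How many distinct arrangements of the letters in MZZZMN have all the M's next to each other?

20

Treat the 2 copies of M as a single block. The multiset to arrange is then {MM, N, Z, Z, Z}, 5 items in all.
That gives (5)!/(3!) = 20 arrangements.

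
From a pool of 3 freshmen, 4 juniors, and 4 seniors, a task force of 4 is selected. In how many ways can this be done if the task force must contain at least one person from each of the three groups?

192

With no constraint there are C(11,4) = 330 possible selections.
Selections missing a whole group: no freshmen → C(8,4) = 70; no juniors → C(7,4) = 35; no seniors → C(7,4) = 35.
Add back selections omitting two groups (i.e. drawn from a single group): C(3,4) + C(4,4) + C(4,4) = 2.
By inclusion–exclusion: 330 − 140 + 2 = 192.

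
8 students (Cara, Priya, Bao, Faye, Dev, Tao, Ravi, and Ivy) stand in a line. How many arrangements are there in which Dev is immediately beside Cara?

10080

Treat {Dev, Cara} as a single unit. There are 7 units to order, and the pair itself can be ordered 2 ways.
That gives 2 × 7! = 2 × 5040 = 10080.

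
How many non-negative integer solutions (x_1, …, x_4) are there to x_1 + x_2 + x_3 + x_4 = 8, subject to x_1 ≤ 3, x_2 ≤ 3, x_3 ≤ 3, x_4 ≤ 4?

Without the upper bounds there are C(11,3) = 165 ways to split 8 among 4 variables.
Subtract solutions that violate a single cap (substitute x_i' = x_i − (cap_i+1)): x_1 ≥ 4 gives C(7,3) = 35; x_2 ≥ 4 gives C(7,3) = 35; x_3 ≥ 4 gives C(7,3) = 35; x_4 ≥ 5 gives C(6,3) = 20. Together 125.
Add back pairs where two caps are both exceeded: 1 + 1 + 0 + 1 + 0 + 0 = 3.
By inclusion–exclusion the count is 165 − 125 + 3 = 43.

43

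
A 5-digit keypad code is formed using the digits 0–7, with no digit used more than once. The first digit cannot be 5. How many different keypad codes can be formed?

5880

The first digit has 8−1 = 7 choices (anything except 5).
The remaining 4 digits are filled from the other 7 symbols without repetition: 7 × 6 × 5 × 4 = 840.
Total: 7 × 840 = 5880.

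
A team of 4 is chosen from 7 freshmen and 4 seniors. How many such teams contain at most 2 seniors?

Split by how many seniors are chosen (0 through 2).
Sum: C(4,0)·C(7,4) + C(4,1)·C(7,3) + C(4,2)·C(7,2) = 35 + 140 + 126 = 301.

301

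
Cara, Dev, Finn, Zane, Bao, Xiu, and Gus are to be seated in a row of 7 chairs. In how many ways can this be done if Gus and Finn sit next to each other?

1440

Treat {Gus, Finn} as a single unit. There are 6 units to order, and the pair itself can be ordered 2 ways.
So the count is 2·(6)! = 1440.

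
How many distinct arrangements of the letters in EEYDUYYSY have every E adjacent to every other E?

1680

Treat the 2 copies of E as a single block. The multiset to arrange is then {EE, D, S, U, Y, Y, Y, Y}, 8 items in all.
That gives (8)!/(4!) = 1680 arrangements.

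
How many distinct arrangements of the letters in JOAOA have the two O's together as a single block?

12

Treat the 2 copies of O as a single block. The multiset to arrange is then {OO, A, A, J}, 4 items in all.
That gives (4)!/(2!) = 12 arrangements.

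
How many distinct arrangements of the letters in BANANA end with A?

30

Fix A in the last position and arrange the remaining 5 letters.
Those 5 letters have A appearing twice and N appearing twice, giving (5)!/(2!·2!) = 30.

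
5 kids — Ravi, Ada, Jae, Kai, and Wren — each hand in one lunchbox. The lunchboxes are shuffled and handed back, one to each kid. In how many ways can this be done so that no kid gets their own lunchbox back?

44

Let Aᵢ be the assignments in which kid i gets their own lunchbox. We want the size of the complement of A₁∪…∪A_5.
By inclusion–exclusion this is Σ_{j=0}^{5} (−1)^j C(5,j)·(5−j)!.
Computing: 120 − 120 + 60 − 20 + 5 − 1 = 44.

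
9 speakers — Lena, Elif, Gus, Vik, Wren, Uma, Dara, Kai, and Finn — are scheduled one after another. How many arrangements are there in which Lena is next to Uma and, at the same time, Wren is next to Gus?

20160

Treat {Lena,Uma} as one block (2 orders) and {Wren,Gus} as another (2 orders).
That leaves 7 units to arrange: 2 × 2 × 7! = 4 × 5040 = 20160.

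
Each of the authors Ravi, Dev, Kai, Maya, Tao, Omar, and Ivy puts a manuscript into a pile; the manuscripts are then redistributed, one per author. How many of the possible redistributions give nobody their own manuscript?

1854

Count assignments avoiding every fixed point. For any j of the 7 authors fixed to their own manuscript, the other 7−j can be arranged in (7−j)! ways.
By inclusion–exclusion this is Σ_{j=0}^{7} (−1)^j C(7,j)·(7−j)!.
Computing: 5040 − 5040 + 2520 − 840 + 210 − 42 + 7 − 1 = 1854.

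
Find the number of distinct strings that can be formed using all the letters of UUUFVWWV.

Letter multiplicities in UUUFVWWV: F×1, U×3, V×2, W×2.
Dividing 8! = 40320 by 3!·2!·2! = 24 for the repeated letters gives 1680.

1680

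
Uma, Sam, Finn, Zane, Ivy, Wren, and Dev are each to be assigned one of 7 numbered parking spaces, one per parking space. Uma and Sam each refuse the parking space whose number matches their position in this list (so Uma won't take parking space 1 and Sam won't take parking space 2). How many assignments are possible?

Let Aᵢ (for i ∈ {1, 2}) be the placements that put person i in their forbidden parking space. Any j of these fix j positions, leaving (7−j)! ways to fill the rest, and there are C(2,j) ways to pick which j.
By inclusion–exclusion, the number of valid placements is Σ_{j=0}^{2} (−1)^j C(2,j)·(7−j)!.
Computing: 5040 − 1440 + 120 = 3720.

3720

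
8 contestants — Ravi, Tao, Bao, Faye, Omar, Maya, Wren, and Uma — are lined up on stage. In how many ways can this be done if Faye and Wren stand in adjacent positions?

Treat {Faye, Wren} as a single unit. There are 7 units to order, and the pair itself can be ordered 2 ways.
That gives 2 × 7! = 2 × 5040 = 10080.

10080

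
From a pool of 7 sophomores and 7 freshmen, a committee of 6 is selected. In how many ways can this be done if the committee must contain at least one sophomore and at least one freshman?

2989

With no constraint there are C(14,6) = 3003 possible selections.
Selections missing a whole group: no sophomores → C(7,6) = 7; no freshmen → C(7,6) = 7.
Both groups omitted at once is impossible, so 3003 − 14 = 2989.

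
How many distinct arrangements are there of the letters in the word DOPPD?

The 5 letters of DOPPD have repeats: D appearing twice and P appearing twice.
The number of distinct arrangements is 5!/(2!·2!) = 120/4 = 30.

30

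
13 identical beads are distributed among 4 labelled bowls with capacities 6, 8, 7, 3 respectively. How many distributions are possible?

180

Ignoring the caps, the number of non-negative solutions to x_1+…+x_4 = 13 is C(16,3) = 560.
Subtract solutions that violate a single cap (substitute x_i' = x_i − (cap_i+1)): x_1 ≥ 7 gives C(9,3) = 84; x_2 ≥ 9 gives C(7,3) = 35; x_3 ≥ 8 gives C(8,3) = 56; x_4 ≥ 4 gives C(12,3) = 220. Together 395.
Add back pairs where two caps are both exceeded: 0 + 0 + 10 + 0 + 1 + 4 = 15.
By inclusion–exclusion the count is 560 − 395 + 15 = 180.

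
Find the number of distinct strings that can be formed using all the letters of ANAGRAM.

ANAGRAM has 7 letters with A appearing 3 times.
Dividing 7! = 5040 by 3! = 6 for the repeated letters gives 840.

840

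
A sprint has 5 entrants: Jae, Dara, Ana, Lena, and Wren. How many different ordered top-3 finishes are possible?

This is an ordered selection of 3 from 5: P(5,3).
That gives 5 × 4 × 3 = 60.

60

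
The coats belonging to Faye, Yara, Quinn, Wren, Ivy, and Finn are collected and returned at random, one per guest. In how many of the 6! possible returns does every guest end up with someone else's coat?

Let Aᵢ be the assignments in which guest i gets their own coat. We want the size of the complement of A₁∪…∪A_6.
By inclusion–exclusion this is Σ_{j=0}^{6} (−1)^j C(6,j)·(6−j)!.
Computing: 720 − 720 + 360 − 120 + 30 − 6 + 1 = 265.

265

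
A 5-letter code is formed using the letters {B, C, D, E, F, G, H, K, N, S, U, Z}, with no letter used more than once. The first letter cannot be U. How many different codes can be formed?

The first letter has 12−1 = 11 choices (anything except U).
The remaining 4 letters are filled from the other 11 symbols without repetition: 11 × 10 × 9 × 8 = 7920.
Total: 11 × 7920 = 87120.

87120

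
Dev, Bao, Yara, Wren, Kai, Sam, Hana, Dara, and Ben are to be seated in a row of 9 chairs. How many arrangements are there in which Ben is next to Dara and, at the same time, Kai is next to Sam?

Treat {Ben,Dara} as one block (2 orders) and {Kai,Sam} as another (2 orders).
That leaves 7 units to arrange: 2 × 2 × 7! = 4 × 5040 = 20160.

20160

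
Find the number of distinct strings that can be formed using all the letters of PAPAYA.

The 6 letters of PAPAYA have repeats: A appearing 3 times and P appearing twice.
So there are 6! / (3!·2!) = 60 distinguishable arrangements.

60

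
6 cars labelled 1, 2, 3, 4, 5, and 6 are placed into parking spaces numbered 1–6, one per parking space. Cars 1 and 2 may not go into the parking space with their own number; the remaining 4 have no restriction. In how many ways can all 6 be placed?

Let Aᵢ (for i ∈ {1, 2}) be the placements that put car i in its forbidden parking space. Any j of these fix j positions, leaving (6−j)! ways to fill the rest, and there are C(2,j) ways to pick which j.
By inclusion–exclusion, the number of valid placements is Σ_{j=0}^{2} (−1)^j C(2,j)·(6−j)!.
Computing: 720 − 240 + 24 = 504.

504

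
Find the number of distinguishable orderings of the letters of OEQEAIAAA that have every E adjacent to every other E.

Treat the 2 copies of E as a single block. The multiset to arrange is then {EE, A, A, A, A, I, O, Q}, 8 items in all.
That gives (8)!/(4!) = 1680 arrangements.

1680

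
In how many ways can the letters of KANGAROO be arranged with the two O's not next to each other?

7560

Total arrangements of KANGAROO: 8!/(2!·2!) = 10080.
If the two O's are adjacent, glue them into one block, leaving 7 items to arrange: (7)!/(2!) = 2520 ways.
Subtracting, 10080 − 2520 = 7560 arrangements keep the O's apart.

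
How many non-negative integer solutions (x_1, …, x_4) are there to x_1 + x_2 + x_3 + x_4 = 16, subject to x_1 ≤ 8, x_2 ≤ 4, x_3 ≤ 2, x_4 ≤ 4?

Without the upper bounds there are C(19,3) = 969 ways to split 16 among 4 variables.
Subtract solutions that violate a single cap (substitute x_i' = x_i − (cap_i+1)): x_1 ≥ 9 gives C(10,3) = 120; x_2 ≥ 5 gives C(14,3) = 364; x_3 ≥ 3 gives C(16,3) = 560; x_4 ≥ 5 gives C(14,3) = 364. Together 1408.
Add back pairs where two caps are both exceeded: 10 + 35 + 10 + 165 + 84 + 165 = 469.
Subtract triples: 0 + 0 + 0 + 20 = 20.
By inclusion–exclusion the count is 969 − 1408 + 469 − 20 = 10.

10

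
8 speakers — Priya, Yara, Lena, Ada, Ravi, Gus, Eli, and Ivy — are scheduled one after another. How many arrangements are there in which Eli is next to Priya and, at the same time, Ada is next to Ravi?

2880

Treat {Eli,Priya} as one block (2 orders) and {Ada,Ravi} as another (2 orders).
That leaves 6 units to arrange: 2 × 2 × 6! = 4 × 720 = 2880.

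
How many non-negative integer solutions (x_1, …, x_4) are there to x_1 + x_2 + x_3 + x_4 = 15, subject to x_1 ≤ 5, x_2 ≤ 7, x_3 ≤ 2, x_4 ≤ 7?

63

Ignoring the caps, the number of non-negative solutions to x_1+…+x_4 = 15 is C(18,3) = 816.
Subtract solutions that violate a single cap (substitute x_i' = x_i − (cap_i+1)): x_1 ≥ 6 gives C(12,3) = 220; x_2 ≥ 8 gives C(10,3) = 120; x_3 ≥ 3 gives C(15,3) = 455; x_4 ≥ 8 gives C(10,3) = 120. Together 915.
Add back pairs where two caps are both exceeded: 4 + 84 + 4 + 35 + 0 + 35 = 162.
By inclusion–exclusion the count is 816 − 915 + 162 = 63.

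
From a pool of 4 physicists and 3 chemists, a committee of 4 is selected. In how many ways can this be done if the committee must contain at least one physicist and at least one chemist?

34

With no constraint there are C(7,4) = 35 possible selections.
Selections missing a whole group: no physicists → C(3,4) = 0; no chemists → C(4,4) = 1.
Both groups omitted at once is impossible, so 35 − 1 = 34.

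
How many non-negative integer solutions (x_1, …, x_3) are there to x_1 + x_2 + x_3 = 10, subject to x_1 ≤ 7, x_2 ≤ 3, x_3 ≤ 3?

Without the upper bounds there are C(12,2) = 66 ways to split 10 among 3 variables.
Subtract solutions that violate a single cap (substitute x_i' = x_i − (cap_i+1)): x_1 ≥ 8 gives C(4,2) = 6; x_2 ≥ 4 gives C(8,2) = 28; x_3 ≥ 4 gives C(8,2) = 28. Together 62.
Add back pairs where two caps are both exceeded: 0 + 0 + 6 = 6.
By inclusion–exclusion the count is 66 − 62 + 6 = 10.

10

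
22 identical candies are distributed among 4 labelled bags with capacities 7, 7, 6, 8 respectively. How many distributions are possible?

Ignoring the caps, the number of non-negative solutions to x_1+…+x_4 = 22 is C(25,3) = 2300.
Subtract solutions that violate a single cap (substitute x_i' = x_i − (cap_i+1)): x_1 ≥ 8 gives C(17,3) = 680; x_2 ≥ 8 gives C(17,3) = 680; x_3 ≥ 7 gives C(18,3) = 816; x_4 ≥ 9 gives C(16,3) = 560. Together 2736.
Add back pairs where two caps are both exceeded: 84 + 120 + 56 + 120 + 56 + 84 = 520.
By inclusion–exclusion the count is 2300 − 2736 + 520 = 84.

84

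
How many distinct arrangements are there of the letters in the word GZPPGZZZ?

The 8 letters of GZPPGZZZ have repeats: G appearing twice, P appearing twice, and Z appearing 4 times.
So there are 8! / (4!·2!·2!) = 420 distinguishable arrangements.

420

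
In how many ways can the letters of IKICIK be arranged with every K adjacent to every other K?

20

Treat the 2 copies of K as a single block. The multiset to arrange is then {KK, C, I, I, I}, 5 items in all.
That gives (5)!/(3!) = 20 arrangements.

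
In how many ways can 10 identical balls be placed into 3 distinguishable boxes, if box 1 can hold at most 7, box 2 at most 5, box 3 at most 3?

18

Ignoring the caps, the number of non-negative solutions to x_1+…+x_3 = 10 is C(12,2) = 66.
Subtract solutions that violate a single cap (substitute x_i' = x_i − (cap_i+1)): x_1 ≥ 8 gives C(4,2) = 6; x_2 ≥ 6 gives C(6,2) = 15; x_3 ≥ 4 gives C(8,2) = 28. Together 49.
Add back pairs where two caps are both exceeded: 0 + 0 + 1 = 1.
By inclusion–exclusion the count is 66 − 49 + 1 = 18.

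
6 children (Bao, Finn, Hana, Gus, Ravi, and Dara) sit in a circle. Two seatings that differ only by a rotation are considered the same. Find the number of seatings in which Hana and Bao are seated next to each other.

Treat {Hana, Bao} as one unit (2 internal orders) and seat the resulting 5 units around the table: (4)! circular arrangements.
So 2 × (4)! = 2 × 24 = 48.

48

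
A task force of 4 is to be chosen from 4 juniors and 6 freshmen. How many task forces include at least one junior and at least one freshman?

Unrestricted: C(10,4) = 210 ways to pick any 4 of the 10.
Subtract selections that omit an entire group: no juniors → C(6,4) = 15; no freshmen → C(4,4) = 1.
Both groups omitted at once is impossible, so 210 − 16 = 194.

194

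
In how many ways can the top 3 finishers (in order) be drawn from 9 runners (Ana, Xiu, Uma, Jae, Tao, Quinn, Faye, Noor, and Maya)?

This is an ordered selection of 3 from 9: P(9,3).
That gives 9 × 8 × 7 = 504.

504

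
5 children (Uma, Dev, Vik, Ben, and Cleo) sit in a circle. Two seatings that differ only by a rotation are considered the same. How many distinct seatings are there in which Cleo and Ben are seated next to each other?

Treat {Cleo, Ben} as one unit (2 internal orders) and seat the resulting 4 units around the table: (3)! circular arrangements.
So 2 × (3)! = 2 × 6 = 12.

12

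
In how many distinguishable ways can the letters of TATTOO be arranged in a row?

60

Letter multiplicities in TATTOO: A×1, O×2, T×3.
So there are 6! / (3!·2!) = 60 distinguishable arrangements.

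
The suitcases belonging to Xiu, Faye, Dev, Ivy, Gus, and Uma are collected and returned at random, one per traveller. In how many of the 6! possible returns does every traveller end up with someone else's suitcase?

This is the derangement count D_6: permutations of 6 items with no fixed point.
By inclusion–exclusion this is Σ_{j=0}^{6} (−1)^j C(6,j)·(6−j)!.
Computing: 720 − 720 + 360 − 120 + 30 − 6 + 1 = 265.

265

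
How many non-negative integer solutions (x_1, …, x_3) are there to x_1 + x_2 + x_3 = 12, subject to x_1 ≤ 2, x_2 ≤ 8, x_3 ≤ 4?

Without the upper bounds there are C(14,2) = 91 ways to split 12 among 3 variables.
Subtract solutions that violate a single cap (substitute x_i' = x_i − (cap_i+1)): x_1 ≥ 3 gives C(11,2) = 55; x_2 ≥ 9 gives C(5,2) = 10; x_3 ≥ 5 gives C(9,2) = 36. Together 101.
Add back pairs where two caps are both exceeded: 1 + 15 + 0 = 16.
By inclusion–exclusion the count is 91 − 101 + 16 = 6.

6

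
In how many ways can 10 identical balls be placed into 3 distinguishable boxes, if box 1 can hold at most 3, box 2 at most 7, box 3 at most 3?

Without the upper bounds there are C(12,2) = 66 ways to split 10 among 3 boxes.
Subtract solutions that violate a single cap (substitute x_i' = x_i − (cap_i+1)): x_1 ≥ 4 gives C(8,2) = 28; x_2 ≥ 8 gives C(4,2) = 6; x_3 ≥ 4 gives C(8,2) = 28. Together 62.
Add back pairs where two caps are both exceeded: 0 + 6 + 0 = 6.
By inclusion–exclusion the count is 66 − 62 + 6 = 10.

10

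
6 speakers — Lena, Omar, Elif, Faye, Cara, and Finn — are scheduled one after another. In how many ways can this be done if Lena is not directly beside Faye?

There are 6! = 720 arrangements in all. If Lena and Faye are adjacent, merging them into one block gives 2·(5)! = 240 arrangements.
Complementary counting: 720 − 240 = 480.

480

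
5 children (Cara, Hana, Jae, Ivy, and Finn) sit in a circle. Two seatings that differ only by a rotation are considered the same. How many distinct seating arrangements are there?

24

Seat Cara anywhere (absorbing the rotational symmetry), then permute the other 4: (4)! = 24.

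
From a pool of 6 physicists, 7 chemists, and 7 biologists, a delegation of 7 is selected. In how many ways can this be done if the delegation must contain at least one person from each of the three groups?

70658

Unrestricted: C(20,7) = 77520 ways to pick any 7 of the 20.
Subtract selections that omit an entire group: no physicists → C(14,7) = 3432; no chemists → C(13,7) = 1716; no biologists → C(13,7) = 1716.
Add back selections omitting two groups (i.e. drawn from a single group): C(6,7) + C(7,7) + C(7,7) = 2.
By inclusion–exclusion: 77520 − 6864 + 2 = 70658.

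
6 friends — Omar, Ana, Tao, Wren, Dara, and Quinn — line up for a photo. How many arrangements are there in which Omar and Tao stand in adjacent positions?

Glue Omar and Tao into one block (2 internal orders), leaving 5 units to arrange in a row.
So the count is 2·(5)! = 240.

240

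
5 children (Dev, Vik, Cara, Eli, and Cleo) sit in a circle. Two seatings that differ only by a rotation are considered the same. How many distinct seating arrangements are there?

24

Fix one person's seat to break rotational symmetry; the remaining 4 people can be arranged in (4)! = 24 ways.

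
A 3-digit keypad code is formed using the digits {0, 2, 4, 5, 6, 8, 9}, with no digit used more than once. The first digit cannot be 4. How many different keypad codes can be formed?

The first digit has 7−1 = 6 choices (anything except 4).
The remaining 2 digits are filled from the other 6 symbols without repetition: 6 × 5 = 30.
Total: 6 × 30 = 180.

180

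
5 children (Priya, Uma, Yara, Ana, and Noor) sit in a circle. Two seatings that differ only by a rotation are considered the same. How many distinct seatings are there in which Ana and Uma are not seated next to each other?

12

All circular seatings of 5 people number (4)! = 24.
Seatings with Ana beside Uma: treat them as a block with 2 internal orders, giving 2 × (3)! = 12.
Subtracting, 24 − 12 = 12.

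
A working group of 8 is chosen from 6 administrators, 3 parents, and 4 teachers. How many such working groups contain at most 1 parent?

405

Split by how many parents are chosen (0 through 1).
Sum: C(3,0)·C(10,8) + C(3,1)·C(10,7) = 45 + 360 = 405.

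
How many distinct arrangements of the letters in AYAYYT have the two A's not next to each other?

There are 6!/(3!·2!) = 60 arrangements of AYAYYT in total.
If the two A's are adjacent, glue them into one block, leaving 5 items to arrange: (5)!/(3!) = 20 ways.
Subtracting, 60 − 20 = 40 arrangements keep the A's apart.

40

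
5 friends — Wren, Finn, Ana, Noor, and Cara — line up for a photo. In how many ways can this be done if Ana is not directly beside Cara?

There are 5! = 120 arrangements in all. If Ana and Cara are adjacent, merging them into one block gives 2·(4)! = 48 arrangements.
Complementary counting: 120 − 48 = 72.

72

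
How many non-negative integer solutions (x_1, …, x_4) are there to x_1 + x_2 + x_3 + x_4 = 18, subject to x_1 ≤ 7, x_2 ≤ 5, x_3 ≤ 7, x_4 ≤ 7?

152

Without the upper bounds there are C(21,3) = 1330 ways to split 18 among 4 variables.
Subtract solutions that violate a single cap (substitute x_i' = x_i − (cap_i+1)): x_1 ≥ 8 gives C(13,3) = 286; x_2 ≥ 6 gives C(15,3) = 455; x_3 ≥ 8 gives C(13,3) = 286; x_4 ≥ 8 gives C(13,3) = 286. Together 1313.
Add back pairs where two caps are both exceeded: 35 + 10 + 10 + 35 + 35 + 10 = 135.
By inclusion–exclusion the count is 1330 − 1313 + 135 = 152.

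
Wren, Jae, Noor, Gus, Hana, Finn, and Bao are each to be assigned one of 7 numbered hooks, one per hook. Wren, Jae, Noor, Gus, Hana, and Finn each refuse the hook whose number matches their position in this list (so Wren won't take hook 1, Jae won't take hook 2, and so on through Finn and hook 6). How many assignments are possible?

2119

Let Aᵢ (for 1 ≤ i ≤ 6) be the placements that put person i in their forbidden hook. Any j of these fix j positions, leaving (7−j)! ways to fill the rest, and there are C(6,j) ways to pick which j.
By inclusion–exclusion, the number of valid placements is Σ_{j=0}^{6} (−1)^j C(6,j)·(7−j)!.
Computing: 5040 − 4320 + 1800 − 480 + 90 − 12 + 1 = 2119.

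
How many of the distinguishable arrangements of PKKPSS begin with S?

Fix S in the first position and arrange the remaining 5 letters.
Those 5 letters have K appearing twice and P appearing twice, giving (5)!/(2!·2!) = 30.

30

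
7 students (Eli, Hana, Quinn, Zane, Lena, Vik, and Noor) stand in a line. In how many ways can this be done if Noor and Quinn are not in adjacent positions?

3600

There are 7! = 5040 arrangements in all. If Noor and Quinn are adjacent, merging them into one block gives 2·(6)! = 1440 arrangements.
So 5040 − 1440 = 3600 arrangements keep them apart.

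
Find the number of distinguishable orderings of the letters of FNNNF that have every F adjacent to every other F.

Treat the 2 copies of F as a single block. The multiset to arrange is then {FF, N, N, N}, 4 items in all.
That gives (4)!/(3!) = 4 arrangements.

4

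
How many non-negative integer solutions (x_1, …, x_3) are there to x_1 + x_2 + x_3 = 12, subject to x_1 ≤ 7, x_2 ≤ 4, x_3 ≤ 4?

Ignoring the caps, the number of non-negative solutions to x_1+…+x_3 = 12 is C(14,2) = 91.
Subtract solutions that violate a single cap (substitute x_i' = x_i − (cap_i+1)): x_1 ≥ 8 gives C(6,2) = 15; x_2 ≥ 5 gives C(9,2) = 36; x_3 ≥ 5 gives C(9,2) = 36. Together 87.
Add back pairs where two caps are both exceeded: 0 + 0 + 6 = 6.
By inclusion–exclusion the count is 91 − 87 + 6 = 10.

10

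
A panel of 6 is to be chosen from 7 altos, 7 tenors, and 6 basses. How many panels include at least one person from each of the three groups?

32340

Total 6-person selections from all 20: C(20,6) = 38760.
Selections missing a whole group: no altos → C(13,6) = 1716; no tenors → C(13,6) = 1716; no basses → C(14,6) = 3003.
Add back selections omitting two groups (i.e. drawn from a single group): C(7,6) + C(7,6) + C(6,6) = 15.
By inclusion–exclusion: 38760 − 6435 + 15 = 32340.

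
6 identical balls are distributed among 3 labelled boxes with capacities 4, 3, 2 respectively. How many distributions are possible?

9

Without the upper bounds there are C(8,2) = 28 ways to split 6 among 3 boxes.
Subtract solutions that violate a single cap (substitute x_i' = x_i − (cap_i+1)): x_1 ≥ 5 gives C(3,2) = 3; x_2 ≥ 4 gives C(4,2) = 6; x_3 ≥ 3 gives C(5,2) = 10. Together 19.
No two caps can be exceeded simultaneously, so the pair terms are all 0.
By inclusion–exclusion the count is 28 − 19 + 0 = 9.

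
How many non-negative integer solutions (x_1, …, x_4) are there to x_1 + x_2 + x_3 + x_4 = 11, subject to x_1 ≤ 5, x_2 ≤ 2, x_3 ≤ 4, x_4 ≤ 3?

19

Ignoring the caps, the number of non-negative solutions to x_1+…+x_4 = 11 is C(14,3) = 364.
Subtract solutions that violate a single cap (substitute x_i' = x_i − (cap_i+1)): x_1 ≥ 6 gives C(8,3) = 56; x_2 ≥ 3 gives C(11,3) = 165; x_3 ≥ 5 gives C(9,3) = 84; x_4 ≥ 4 gives C(10,3) = 120. Together 425.
Add back pairs where two caps are both exceeded: 10 + 1 + 4 + 20 + 35 + 10 = 80.
By inclusion–exclusion the count is 364 − 425 + 80 = 19.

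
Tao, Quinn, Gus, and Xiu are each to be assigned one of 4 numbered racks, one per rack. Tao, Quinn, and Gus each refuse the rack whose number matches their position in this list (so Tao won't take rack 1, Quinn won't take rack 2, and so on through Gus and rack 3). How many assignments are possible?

11

Let Aᵢ (for i ∈ {1, 2, 3}) be the placements that put person i in their forbidden rack. Any j of these fix j positions, leaving (4−j)! ways to fill the rest, and there are C(3,j) ways to pick which j.
By inclusion–exclusion, the number of valid placements is Σ_{j=0}^{3} (−1)^j C(3,j)·(4−j)!.
Computing: 24 − 18 + 6 − 1 = 11.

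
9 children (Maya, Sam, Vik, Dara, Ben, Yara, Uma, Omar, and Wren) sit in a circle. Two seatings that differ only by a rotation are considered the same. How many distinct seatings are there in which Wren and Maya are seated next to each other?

Treat {Wren, Maya} as one unit (2 internal orders) and seat the resulting 8 units around the table: (7)! circular arrangements.
So 2 × (7)! = 2 × 5040 = 10080.

10080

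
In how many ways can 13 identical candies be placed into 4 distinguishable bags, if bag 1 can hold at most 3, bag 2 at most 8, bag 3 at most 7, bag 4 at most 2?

66

Without the upper bounds there are C(16,3) = 560 ways to split 13 among 4 bags.
Subtract solutions that violate a single cap (substitute x_i' = x_i − (cap_i+1)): x_1 ≥ 4 gives C(12,3) = 220; x_2 ≥ 9 gives C(7,3) = 35; x_3 ≥ 8 gives C(8,3) = 56; x_4 ≥ 3 gives C(13,3) = 286. Together 597.
Add back pairs where two caps are both exceeded: 1 + 4 + 84 + 0 + 4 + 10 = 103.
By inclusion–exclusion the count is 560 − 597 + 103 = 66.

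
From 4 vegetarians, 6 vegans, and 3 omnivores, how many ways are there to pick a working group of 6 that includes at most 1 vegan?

133

Split by how many vegans are chosen (0 through 1).
Sum: C(6,0)·C(7,6) + C(6,1)·C(7,5) = 7 + 126 = 133.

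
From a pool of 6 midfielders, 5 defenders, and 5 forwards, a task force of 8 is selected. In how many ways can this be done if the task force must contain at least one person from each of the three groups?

12495

Unrestricted: C(16,8) = 12870 ways to pick any 8 of the 16.
Selections missing a whole group: no midfielders → C(10,8) = 45; no defenders → C(11,8) = 165; no forwards → C(11,8) = 165.
Add back selections omitting two groups (i.e. drawn from a single group): C(6,8) + C(5,8) + C(5,8) = 0.
By inclusion–exclusion: 12870 − 375 + 0 = 12495.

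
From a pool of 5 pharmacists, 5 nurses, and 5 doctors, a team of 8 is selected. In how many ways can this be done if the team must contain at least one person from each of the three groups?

6300

With no constraint there are C(15,8) = 6435 possible selections.
Subtract selections that omit an entire group: no pharmacists → C(10,8) = 45; no nurses → C(10,8) = 45; no doctors → C(10,8) = 45.
Add back selections omitting two groups (i.e. drawn from a single group): C(5,8) + C(5,8) + C(5,8) = 0.
By inclusion–exclusion: 6435 − 135 + 0 = 6300.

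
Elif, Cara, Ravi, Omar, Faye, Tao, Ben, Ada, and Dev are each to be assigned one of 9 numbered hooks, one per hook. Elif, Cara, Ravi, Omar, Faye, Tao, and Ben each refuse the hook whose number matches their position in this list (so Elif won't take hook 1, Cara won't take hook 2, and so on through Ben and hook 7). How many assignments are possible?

165016

Let Aᵢ (for 1 ≤ i ≤ 7) be the placements that put person i in their forbidden hook. Any j of these fix j positions, leaving (9−j)! ways to fill the rest, and there are C(7,j) ways to pick which j.
By inclusion–exclusion, the number of valid placements is Σ_{j=0}^{7} (−1)^j C(7,j)·(9−j)!.
Computing: 362880 − 282240 + 105840 − 25200 + 4200 − 504 + 42 − 2 = 165016.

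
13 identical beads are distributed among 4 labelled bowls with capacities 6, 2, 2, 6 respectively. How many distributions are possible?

Without the upper bounds there are C(16,3) = 560 ways to split 13 among 4 bowls.
Subtract solutions that violate a single cap (substitute x_i' = x_i − (cap_i+1)): x_1 ≥ 7 gives C(9,3) = 84; x_2 ≥ 3 gives C(13,3) = 286; x_3 ≥ 3 gives C(13,3) = 286; x_4 ≥ 7 gives C(9,3) = 84. Together 740.
Add back pairs where two caps are both exceeded: 20 + 20 + 0 + 120 + 20 + 20 = 200.
Subtract triples: 1 + 0 + 0 + 1 = 2.
By inclusion–exclusion the count is 560 − 740 + 200 − 2 = 18.

18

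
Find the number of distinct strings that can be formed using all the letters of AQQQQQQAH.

252

The 9 letters of AQQQQQQAH have repeats: A appearing twice and Q appearing 6 times.
So there are 9! / (6!·2!) = 252 distinguishable arrangements.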